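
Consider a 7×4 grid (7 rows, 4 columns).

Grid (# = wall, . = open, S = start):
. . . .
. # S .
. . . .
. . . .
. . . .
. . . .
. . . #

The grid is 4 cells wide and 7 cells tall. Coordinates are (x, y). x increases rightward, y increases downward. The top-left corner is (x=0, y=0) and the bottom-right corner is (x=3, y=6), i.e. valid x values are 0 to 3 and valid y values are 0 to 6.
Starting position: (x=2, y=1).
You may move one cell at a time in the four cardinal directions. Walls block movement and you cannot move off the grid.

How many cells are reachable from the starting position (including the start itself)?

Answer: Reachable cells: 26

Derivation:
BFS flood-fill from (x=2, y=1):
  Distance 0: (x=2, y=1)
  Distance 1: (x=2, y=0), (x=3, y=1), (x=2, y=2)
  Distance 2: (x=1, y=0), (x=3, y=0), (x=1, y=2), (x=3, y=2), (x=2, y=3)
  Distance 3: (x=0, y=0), (x=0, y=2), (x=1, y=3), (x=3, y=3), (x=2, y=4)
  Distance 4: (x=0, y=1), (x=0, y=3), (x=1, y=4), (x=3, y=4), (x=2, y=5)
  Distance 5: (x=0, y=4), (x=1, y=5), (x=3, y=5), (x=2, y=6)
  Distance 6: (x=0, y=5), (x=1, y=6)
  Distance 7: (x=0, y=6)
Total reachable: 26 (grid has 26 open cells total)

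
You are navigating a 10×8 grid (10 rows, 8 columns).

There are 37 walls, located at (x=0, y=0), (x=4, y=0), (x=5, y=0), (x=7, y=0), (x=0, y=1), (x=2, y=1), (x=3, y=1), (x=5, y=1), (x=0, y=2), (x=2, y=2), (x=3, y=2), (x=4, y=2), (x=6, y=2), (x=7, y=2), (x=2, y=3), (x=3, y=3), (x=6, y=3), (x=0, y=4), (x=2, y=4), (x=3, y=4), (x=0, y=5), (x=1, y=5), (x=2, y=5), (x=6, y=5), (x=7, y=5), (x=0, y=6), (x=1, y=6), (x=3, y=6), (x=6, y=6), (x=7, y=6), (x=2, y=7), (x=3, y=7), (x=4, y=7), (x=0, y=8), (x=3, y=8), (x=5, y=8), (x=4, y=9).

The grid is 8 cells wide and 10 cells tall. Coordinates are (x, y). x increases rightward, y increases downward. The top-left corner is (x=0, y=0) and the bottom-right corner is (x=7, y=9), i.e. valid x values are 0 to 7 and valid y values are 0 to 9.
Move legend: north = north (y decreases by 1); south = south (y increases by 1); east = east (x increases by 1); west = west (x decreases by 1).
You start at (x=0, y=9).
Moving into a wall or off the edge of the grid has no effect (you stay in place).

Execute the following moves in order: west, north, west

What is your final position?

Answer: Final position: (x=0, y=9)

Derivation:
Start: (x=0, y=9)
  west (west): blocked, stay at (x=0, y=9)
  north (north): blocked, stay at (x=0, y=9)
  west (west): blocked, stay at (x=0, y=9)
Final: (x=0, y=9)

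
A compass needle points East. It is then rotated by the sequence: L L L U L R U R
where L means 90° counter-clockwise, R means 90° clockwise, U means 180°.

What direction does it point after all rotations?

Answer: Final heading: West

Derivation:
Start: East
  L (left (90° counter-clockwise)) -> North
  L (left (90° counter-clockwise)) -> West
  L (left (90° counter-clockwise)) -> South
  U (U-turn (180°)) -> North
  L (left (90° counter-clockwise)) -> West
  R (right (90° clockwise)) -> North
  U (U-turn (180°)) -> South
  R (right (90° clockwise)) -> West
Final: West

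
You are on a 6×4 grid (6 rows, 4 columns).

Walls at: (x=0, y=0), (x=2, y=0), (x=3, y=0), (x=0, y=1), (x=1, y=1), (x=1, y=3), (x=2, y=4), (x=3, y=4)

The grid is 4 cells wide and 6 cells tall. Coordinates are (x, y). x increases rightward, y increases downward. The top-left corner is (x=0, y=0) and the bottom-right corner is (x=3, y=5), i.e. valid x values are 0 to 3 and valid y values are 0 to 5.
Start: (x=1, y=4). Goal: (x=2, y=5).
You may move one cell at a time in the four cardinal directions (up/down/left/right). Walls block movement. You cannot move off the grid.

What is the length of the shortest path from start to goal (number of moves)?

BFS from (x=1, y=4) until reaching (x=2, y=5):
  Distance 0: (x=1, y=4)
  Distance 1: (x=0, y=4), (x=1, y=5)
  Distance 2: (x=0, y=3), (x=0, y=5), (x=2, y=5)  <- goal reached here
One shortest path (2 moves): (x=1, y=4) -> (x=1, y=5) -> (x=2, y=5)

Answer: Shortest path length: 2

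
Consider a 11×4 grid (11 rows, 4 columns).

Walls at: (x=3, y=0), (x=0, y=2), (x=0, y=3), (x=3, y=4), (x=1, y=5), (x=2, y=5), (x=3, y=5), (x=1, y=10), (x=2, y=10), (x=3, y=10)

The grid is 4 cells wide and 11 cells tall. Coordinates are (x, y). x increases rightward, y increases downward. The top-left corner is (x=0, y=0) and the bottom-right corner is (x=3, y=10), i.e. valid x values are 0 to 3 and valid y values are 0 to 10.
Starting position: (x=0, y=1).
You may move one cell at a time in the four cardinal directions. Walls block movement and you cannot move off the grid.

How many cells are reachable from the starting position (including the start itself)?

BFS flood-fill from (x=0, y=1):
  Distance 0: (x=0, y=1)
  Distance 1: (x=0, y=0), (x=1, y=1)
  Distance 2: (x=1, y=0), (x=2, y=1), (x=1, y=2)
  Distance 3: (x=2, y=0), (x=3, y=1), (x=2, y=2), (x=1, y=3)
  Distance 4: (x=3, y=2), (x=2, y=3), (x=1, y=4)
  Distance 5: (x=3, y=3), (x=0, y=4), (x=2, y=4)
  Distance 6: (x=0, y=5)
  Distance 7: (x=0, y=6)
  Distance 8: (x=1, y=6), (x=0, y=7)
  Distance 9: (x=2, y=6), (x=1, y=7), (x=0, y=8)
  Distance 10: (x=3, y=6), (x=2, y=7), (x=1, y=8), (x=0, y=9)
  Distance 11: (x=3, y=7), (x=2, y=8), (x=1, y=9), (x=0, y=10)
  Distance 12: (x=3, y=8), (x=2, y=9)
  Distance 13: (x=3, y=9)
Total reachable: 34 (grid has 34 open cells total)

Answer: Reachable cells: 34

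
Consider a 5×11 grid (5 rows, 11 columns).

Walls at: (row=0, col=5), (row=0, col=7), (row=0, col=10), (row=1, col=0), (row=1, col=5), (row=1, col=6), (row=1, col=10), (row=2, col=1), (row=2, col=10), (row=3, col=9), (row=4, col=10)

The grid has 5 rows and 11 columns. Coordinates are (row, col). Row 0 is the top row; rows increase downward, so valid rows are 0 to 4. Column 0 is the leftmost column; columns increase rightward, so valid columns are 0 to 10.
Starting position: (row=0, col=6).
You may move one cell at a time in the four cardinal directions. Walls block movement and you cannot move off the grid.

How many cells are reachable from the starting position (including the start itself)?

Answer: Reachable cells: 1

Derivation:
BFS flood-fill from (row=0, col=6):
  Distance 0: (row=0, col=6)
Total reachable: 1 (grid has 44 open cells total)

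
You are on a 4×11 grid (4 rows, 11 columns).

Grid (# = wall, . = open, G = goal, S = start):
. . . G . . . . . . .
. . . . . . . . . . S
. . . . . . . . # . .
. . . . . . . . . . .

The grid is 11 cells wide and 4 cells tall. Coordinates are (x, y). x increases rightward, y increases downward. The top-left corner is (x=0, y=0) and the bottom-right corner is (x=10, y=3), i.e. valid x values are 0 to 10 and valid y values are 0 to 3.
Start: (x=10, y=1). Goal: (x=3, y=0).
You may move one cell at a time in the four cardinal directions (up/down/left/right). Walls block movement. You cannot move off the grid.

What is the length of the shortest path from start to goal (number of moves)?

BFS from (x=10, y=1) until reaching (x=3, y=0):
  Distance 0: (x=10, y=1)
  Distance 1: (x=10, y=0), (x=9, y=1), (x=10, y=2)
  Distance 2: (x=9, y=0), (x=8, y=1), (x=9, y=2), (x=10, y=3)
  Distance 3: (x=8, y=0), (x=7, y=1), (x=9, y=3)
  Distance 4: (x=7, y=0), (x=6, y=1), (x=7, y=2), (x=8, y=3)
  Distance 5: (x=6, y=0), (x=5, y=1), (x=6, y=2), (x=7, y=3)
  Distance 6: (x=5, y=0), (x=4, y=1), (x=5, y=2), (x=6, y=3)
  Distance 7: (x=4, y=0), (x=3, y=1), (x=4, y=2), (x=5, y=3)
  Distance 8: (x=3, y=0), (x=2, y=1), (x=3, y=2), (x=4, y=3)  <- goal reached here
One shortest path (8 moves): (x=10, y=1) -> (x=9, y=1) -> (x=8, y=1) -> (x=7, y=1) -> (x=6, y=1) -> (x=5, y=1) -> (x=4, y=1) -> (x=3, y=1) -> (x=3, y=0)

Answer: Shortest path length: 8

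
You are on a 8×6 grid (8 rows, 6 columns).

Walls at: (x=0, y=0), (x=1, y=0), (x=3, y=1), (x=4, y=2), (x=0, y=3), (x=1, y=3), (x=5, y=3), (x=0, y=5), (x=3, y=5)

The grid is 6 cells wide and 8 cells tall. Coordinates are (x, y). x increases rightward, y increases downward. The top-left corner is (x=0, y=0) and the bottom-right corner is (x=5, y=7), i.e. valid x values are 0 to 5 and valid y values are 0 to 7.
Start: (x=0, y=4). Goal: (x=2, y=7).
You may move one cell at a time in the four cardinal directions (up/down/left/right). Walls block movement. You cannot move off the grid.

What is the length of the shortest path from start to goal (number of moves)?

Answer: Shortest path length: 5

Derivation:
BFS from (x=0, y=4) until reaching (x=2, y=7):
  Distance 0: (x=0, y=4)
  Distance 1: (x=1, y=4)
  Distance 2: (x=2, y=4), (x=1, y=5)
  Distance 3: (x=2, y=3), (x=3, y=4), (x=2, y=5), (x=1, y=6)
  Distance 4: (x=2, y=2), (x=3, y=3), (x=4, y=4), (x=0, y=6), (x=2, y=6), (x=1, y=7)
  Distance 5: (x=2, y=1), (x=1, y=2), (x=3, y=2), (x=4, y=3), (x=5, y=4), (x=4, y=5), (x=3, y=6), (x=0, y=7), (x=2, y=7)  <- goal reached here
One shortest path (5 moves): (x=0, y=4) -> (x=1, y=4) -> (x=2, y=4) -> (x=2, y=5) -> (x=2, y=6) -> (x=2, y=7)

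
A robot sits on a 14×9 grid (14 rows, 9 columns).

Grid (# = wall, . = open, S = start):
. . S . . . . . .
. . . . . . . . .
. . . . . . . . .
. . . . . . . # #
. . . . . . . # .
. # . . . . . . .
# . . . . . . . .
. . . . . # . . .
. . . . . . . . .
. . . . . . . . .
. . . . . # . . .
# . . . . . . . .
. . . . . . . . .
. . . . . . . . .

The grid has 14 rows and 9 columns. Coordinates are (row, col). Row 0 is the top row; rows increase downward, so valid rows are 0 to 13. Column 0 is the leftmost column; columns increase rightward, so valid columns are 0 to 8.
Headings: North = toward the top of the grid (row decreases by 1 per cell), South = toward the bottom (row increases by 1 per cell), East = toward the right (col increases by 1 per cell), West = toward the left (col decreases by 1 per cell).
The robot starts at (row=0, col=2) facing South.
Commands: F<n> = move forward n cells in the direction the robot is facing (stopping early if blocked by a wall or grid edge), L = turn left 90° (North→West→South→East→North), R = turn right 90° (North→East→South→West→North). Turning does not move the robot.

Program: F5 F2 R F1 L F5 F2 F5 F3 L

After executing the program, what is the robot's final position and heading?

Answer: Final position: (row=13, col=1), facing East

Derivation:
Start: (row=0, col=2), facing South
  F5: move forward 5, now at (row=5, col=2)
  F2: move forward 2, now at (row=7, col=2)
  R: turn right, now facing West
  F1: move forward 1, now at (row=7, col=1)
  L: turn left, now facing South
  F5: move forward 5, now at (row=12, col=1)
  F2: move forward 1/2 (blocked), now at (row=13, col=1)
  F5: move forward 0/5 (blocked), now at (row=13, col=1)
  F3: move forward 0/3 (blocked), now at (row=13, col=1)
  L: turn left, now facing East
Final: (row=13, col=1), facing East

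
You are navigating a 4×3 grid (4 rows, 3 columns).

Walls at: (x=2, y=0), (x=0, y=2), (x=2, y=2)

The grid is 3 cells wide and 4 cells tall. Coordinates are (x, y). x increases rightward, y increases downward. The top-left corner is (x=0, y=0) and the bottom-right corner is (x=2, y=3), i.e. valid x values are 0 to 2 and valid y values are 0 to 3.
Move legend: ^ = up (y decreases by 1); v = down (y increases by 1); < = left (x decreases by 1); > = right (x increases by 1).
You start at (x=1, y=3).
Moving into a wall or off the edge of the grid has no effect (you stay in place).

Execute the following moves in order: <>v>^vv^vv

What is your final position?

Answer: Final position: (x=2, y=3)

Derivation:
Start: (x=1, y=3)
  < (left): (x=1, y=3) -> (x=0, y=3)
  > (right): (x=0, y=3) -> (x=1, y=3)
  v (down): blocked, stay at (x=1, y=3)
  > (right): (x=1, y=3) -> (x=2, y=3)
  ^ (up): blocked, stay at (x=2, y=3)
  v (down): blocked, stay at (x=2, y=3)
  v (down): blocked, stay at (x=2, y=3)
  ^ (up): blocked, stay at (x=2, y=3)
  v (down): blocked, stay at (x=2, y=3)
  v (down): blocked, stay at (x=2, y=3)
Final: (x=2, y=3)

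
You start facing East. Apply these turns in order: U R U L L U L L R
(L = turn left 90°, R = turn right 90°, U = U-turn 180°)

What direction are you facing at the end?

Start: East
  U (U-turn (180°)) -> West
  R (right (90° clockwise)) -> North
  U (U-turn (180°)) -> South
  L (left (90° counter-clockwise)) -> East
  L (left (90° counter-clockwise)) -> North
  U (U-turn (180°)) -> South
  L (left (90° counter-clockwise)) -> East
  L (left (90° counter-clockwise)) -> North
  R (right (90° clockwise)) -> East
Final: East

Answer: Final heading: East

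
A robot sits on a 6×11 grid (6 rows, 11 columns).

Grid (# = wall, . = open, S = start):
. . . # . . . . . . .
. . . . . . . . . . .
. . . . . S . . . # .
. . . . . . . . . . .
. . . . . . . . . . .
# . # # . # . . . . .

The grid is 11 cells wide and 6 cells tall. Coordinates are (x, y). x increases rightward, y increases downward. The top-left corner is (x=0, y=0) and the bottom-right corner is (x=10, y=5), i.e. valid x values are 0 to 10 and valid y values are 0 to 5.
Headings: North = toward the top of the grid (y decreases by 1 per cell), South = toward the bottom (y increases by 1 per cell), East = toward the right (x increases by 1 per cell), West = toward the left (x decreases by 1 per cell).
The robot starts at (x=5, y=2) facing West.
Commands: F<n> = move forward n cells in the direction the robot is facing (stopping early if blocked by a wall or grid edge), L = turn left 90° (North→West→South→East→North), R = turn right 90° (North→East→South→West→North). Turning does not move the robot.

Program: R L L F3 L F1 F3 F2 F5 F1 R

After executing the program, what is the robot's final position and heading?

Start: (x=5, y=2), facing West
  R: turn right, now facing North
  L: turn left, now facing West
  L: turn left, now facing South
  F3: move forward 2/3 (blocked), now at (x=5, y=4)
  L: turn left, now facing East
  F1: move forward 1, now at (x=6, y=4)
  F3: move forward 3, now at (x=9, y=4)
  F2: move forward 1/2 (blocked), now at (x=10, y=4)
  F5: move forward 0/5 (blocked), now at (x=10, y=4)
  F1: move forward 0/1 (blocked), now at (x=10, y=4)
  R: turn right, now facing South
Final: (x=10, y=4), facing South

Answer: Final position: (x=10, y=4), facing South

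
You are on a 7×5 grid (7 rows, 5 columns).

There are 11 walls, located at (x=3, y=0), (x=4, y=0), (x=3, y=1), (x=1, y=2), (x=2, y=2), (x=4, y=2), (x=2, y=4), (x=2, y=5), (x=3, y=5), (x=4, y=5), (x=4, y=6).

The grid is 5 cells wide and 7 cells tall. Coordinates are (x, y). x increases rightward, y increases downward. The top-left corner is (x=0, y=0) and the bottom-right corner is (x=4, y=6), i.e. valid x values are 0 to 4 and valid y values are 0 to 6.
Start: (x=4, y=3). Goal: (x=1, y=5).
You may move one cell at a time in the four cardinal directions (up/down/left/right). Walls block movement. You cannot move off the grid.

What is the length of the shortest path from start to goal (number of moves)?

BFS from (x=4, y=3) until reaching (x=1, y=5):
  Distance 0: (x=4, y=3)
  Distance 1: (x=3, y=3), (x=4, y=4)
  Distance 2: (x=3, y=2), (x=2, y=3), (x=3, y=4)
  Distance 3: (x=1, y=3)
  Distance 4: (x=0, y=3), (x=1, y=4)
  Distance 5: (x=0, y=2), (x=0, y=4), (x=1, y=5)  <- goal reached here
One shortest path (5 moves): (x=4, y=3) -> (x=3, y=3) -> (x=2, y=3) -> (x=1, y=3) -> (x=1, y=4) -> (x=1, y=5)

Answer: Shortest path length: 5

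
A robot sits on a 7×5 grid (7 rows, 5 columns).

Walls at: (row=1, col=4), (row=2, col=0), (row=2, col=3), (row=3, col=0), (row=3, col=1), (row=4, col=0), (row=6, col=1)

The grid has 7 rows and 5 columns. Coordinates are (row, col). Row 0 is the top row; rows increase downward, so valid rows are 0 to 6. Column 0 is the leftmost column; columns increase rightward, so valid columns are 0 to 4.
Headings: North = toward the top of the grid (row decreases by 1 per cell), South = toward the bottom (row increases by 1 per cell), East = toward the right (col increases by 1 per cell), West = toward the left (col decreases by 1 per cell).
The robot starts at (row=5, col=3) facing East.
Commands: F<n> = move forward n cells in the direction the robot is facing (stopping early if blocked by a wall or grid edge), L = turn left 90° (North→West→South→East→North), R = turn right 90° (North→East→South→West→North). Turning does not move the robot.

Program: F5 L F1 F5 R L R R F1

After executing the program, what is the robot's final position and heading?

Answer: Final position: (row=3, col=4), facing South

Derivation:
Start: (row=5, col=3), facing East
  F5: move forward 1/5 (blocked), now at (row=5, col=4)
  L: turn left, now facing North
  F1: move forward 1, now at (row=4, col=4)
  F5: move forward 2/5 (blocked), now at (row=2, col=4)
  R: turn right, now facing East
  L: turn left, now facing North
  R: turn right, now facing East
  R: turn right, now facing South
  F1: move forward 1, now at (row=3, col=4)
Final: (row=3, col=4), facing South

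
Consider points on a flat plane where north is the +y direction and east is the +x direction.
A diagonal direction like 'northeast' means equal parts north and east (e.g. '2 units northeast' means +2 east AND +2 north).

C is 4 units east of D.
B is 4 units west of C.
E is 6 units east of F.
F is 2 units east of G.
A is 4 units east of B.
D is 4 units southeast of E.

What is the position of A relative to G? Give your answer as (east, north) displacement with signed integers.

Place G at the origin (east=0, north=0).
  F is 2 units east of G: delta (east=+2, north=+0); F at (east=2, north=0).
  E is 6 units east of F: delta (east=+6, north=+0); E at (east=8, north=0).
  D is 4 units southeast of E: delta (east=+4, north=-4); D at (east=12, north=-4).
  C is 4 units east of D: delta (east=+4, north=+0); C at (east=16, north=-4).
  B is 4 units west of C: delta (east=-4, north=+0); B at (east=12, north=-4).
  A is 4 units east of B: delta (east=+4, north=+0); A at (east=16, north=-4).
Therefore A relative to G: (east=16, north=-4).

Answer: A is at (east=16, north=-4) relative to G.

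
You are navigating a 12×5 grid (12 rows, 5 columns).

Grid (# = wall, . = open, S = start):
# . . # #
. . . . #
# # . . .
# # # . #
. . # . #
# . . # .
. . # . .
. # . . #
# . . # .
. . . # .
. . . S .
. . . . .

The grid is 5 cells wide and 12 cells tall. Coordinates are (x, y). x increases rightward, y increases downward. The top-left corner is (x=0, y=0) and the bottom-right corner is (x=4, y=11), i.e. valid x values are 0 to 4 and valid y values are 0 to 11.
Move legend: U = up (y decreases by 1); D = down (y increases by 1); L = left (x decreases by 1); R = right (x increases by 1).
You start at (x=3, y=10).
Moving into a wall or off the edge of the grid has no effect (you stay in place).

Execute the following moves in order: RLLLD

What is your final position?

Start: (x=3, y=10)
  R (right): (x=3, y=10) -> (x=4, y=10)
  L (left): (x=4, y=10) -> (x=3, y=10)
  L (left): (x=3, y=10) -> (x=2, y=10)
  L (left): (x=2, y=10) -> (x=1, y=10)
  D (down): (x=1, y=10) -> (x=1, y=11)
Final: (x=1, y=11)

Answer: Final position: (x=1, y=11)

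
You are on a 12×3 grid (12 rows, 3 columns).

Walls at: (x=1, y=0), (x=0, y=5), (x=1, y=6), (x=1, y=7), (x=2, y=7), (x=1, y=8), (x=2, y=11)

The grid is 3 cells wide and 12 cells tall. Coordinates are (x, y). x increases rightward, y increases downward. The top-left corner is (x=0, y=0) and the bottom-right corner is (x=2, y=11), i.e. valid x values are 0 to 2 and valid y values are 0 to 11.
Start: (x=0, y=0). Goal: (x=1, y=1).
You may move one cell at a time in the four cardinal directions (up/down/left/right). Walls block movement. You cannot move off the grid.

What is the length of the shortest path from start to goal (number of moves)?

Answer: Shortest path length: 2

Derivation:
BFS from (x=0, y=0) until reaching (x=1, y=1):
  Distance 0: (x=0, y=0)
  Distance 1: (x=0, y=1)
  Distance 2: (x=1, y=1), (x=0, y=2)  <- goal reached here
One shortest path (2 moves): (x=0, y=0) -> (x=0, y=1) -> (x=1, y=1)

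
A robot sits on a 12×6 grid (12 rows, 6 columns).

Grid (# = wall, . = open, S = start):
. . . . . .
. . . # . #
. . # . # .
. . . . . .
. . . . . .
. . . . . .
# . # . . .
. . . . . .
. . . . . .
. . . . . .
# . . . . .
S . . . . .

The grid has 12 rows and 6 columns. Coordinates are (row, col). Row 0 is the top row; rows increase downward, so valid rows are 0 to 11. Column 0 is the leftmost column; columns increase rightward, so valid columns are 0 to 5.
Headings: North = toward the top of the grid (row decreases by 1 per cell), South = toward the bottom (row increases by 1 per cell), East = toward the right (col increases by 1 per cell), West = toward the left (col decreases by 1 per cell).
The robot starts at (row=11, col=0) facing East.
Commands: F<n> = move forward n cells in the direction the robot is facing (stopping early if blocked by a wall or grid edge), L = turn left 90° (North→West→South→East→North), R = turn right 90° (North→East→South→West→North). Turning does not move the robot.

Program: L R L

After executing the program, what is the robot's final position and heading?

Answer: Final position: (row=11, col=0), facing North

Derivation:
Start: (row=11, col=0), facing East
  L: turn left, now facing North
  R: turn right, now facing East
  L: turn left, now facing North
Final: (row=11, col=0), facing North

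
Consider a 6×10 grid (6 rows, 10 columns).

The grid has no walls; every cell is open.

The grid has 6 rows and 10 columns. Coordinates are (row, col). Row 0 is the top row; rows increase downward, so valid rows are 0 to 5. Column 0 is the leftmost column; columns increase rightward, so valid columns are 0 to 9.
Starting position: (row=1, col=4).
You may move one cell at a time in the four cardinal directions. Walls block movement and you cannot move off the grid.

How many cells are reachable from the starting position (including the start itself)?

Answer: Reachable cells: 60

Derivation:
BFS flood-fill from (row=1, col=4):
  Distance 0: (row=1, col=4)
  Distance 1: (row=0, col=4), (row=1, col=3), (row=1, col=5), (row=2, col=4)
  Distance 2: (row=0, col=3), (row=0, col=5), (row=1, col=2), (row=1, col=6), (row=2, col=3), (row=2, col=5), (row=3, col=4)
  Distance 3: (row=0, col=2), (row=0, col=6), (row=1, col=1), (row=1, col=7), (row=2, col=2), (row=2, col=6), (row=3, col=3), (row=3, col=5), (row=4, col=4)
  Distance 4: (row=0, col=1), (row=0, col=7), (row=1, col=0), (row=1, col=8), (row=2, col=1), (row=2, col=7), (row=3, col=2), (row=3, col=6), (row=4, col=3), (row=4, col=5), (row=5, col=4)
  Distance 5: (row=0, col=0), (row=0, col=8), (row=1, col=9), (row=2, col=0), (row=2, col=8), (row=3, col=1), (row=3, col=7), (row=4, col=2), (row=4, col=6), (row=5, col=3), (row=5, col=5)
  Distance 6: (row=0, col=9), (row=2, col=9), (row=3, col=0), (row=3, col=8), (row=4, col=1), (row=4, col=7), (row=5, col=2), (row=5, col=6)
  Distance 7: (row=3, col=9), (row=4, col=0), (row=4, col=8), (row=5, col=1), (row=5, col=7)
  Distance 8: (row=4, col=9), (row=5, col=0), (row=5, col=8)
  Distance 9: (row=5, col=9)
Total reachable: 60 (grid has 60 open cells total)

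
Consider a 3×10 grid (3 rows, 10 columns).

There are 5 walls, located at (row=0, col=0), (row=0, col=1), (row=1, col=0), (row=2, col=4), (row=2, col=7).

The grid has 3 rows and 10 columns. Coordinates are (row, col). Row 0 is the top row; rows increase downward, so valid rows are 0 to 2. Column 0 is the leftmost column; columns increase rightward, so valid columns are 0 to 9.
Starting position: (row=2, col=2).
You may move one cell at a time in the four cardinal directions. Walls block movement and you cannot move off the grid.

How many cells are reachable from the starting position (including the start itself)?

Answer: Reachable cells: 25

Derivation:
BFS flood-fill from (row=2, col=2):
  Distance 0: (row=2, col=2)
  Distance 1: (row=1, col=2), (row=2, col=1), (row=2, col=3)
  Distance 2: (row=0, col=2), (row=1, col=1), (row=1, col=3), (row=2, col=0)
  Distance 3: (row=0, col=3), (row=1, col=4)
  Distance 4: (row=0, col=4), (row=1, col=5)
  Distance 5: (row=0, col=5), (row=1, col=6), (row=2, col=5)
  Distance 6: (row=0, col=6), (row=1, col=7), (row=2, col=6)
  Distance 7: (row=0, col=7), (row=1, col=8)
  Distance 8: (row=0, col=8), (row=1, col=9), (row=2, col=8)
  Distance 9: (row=0, col=9), (row=2, col=9)
Total reachable: 25 (grid has 25 open cells total)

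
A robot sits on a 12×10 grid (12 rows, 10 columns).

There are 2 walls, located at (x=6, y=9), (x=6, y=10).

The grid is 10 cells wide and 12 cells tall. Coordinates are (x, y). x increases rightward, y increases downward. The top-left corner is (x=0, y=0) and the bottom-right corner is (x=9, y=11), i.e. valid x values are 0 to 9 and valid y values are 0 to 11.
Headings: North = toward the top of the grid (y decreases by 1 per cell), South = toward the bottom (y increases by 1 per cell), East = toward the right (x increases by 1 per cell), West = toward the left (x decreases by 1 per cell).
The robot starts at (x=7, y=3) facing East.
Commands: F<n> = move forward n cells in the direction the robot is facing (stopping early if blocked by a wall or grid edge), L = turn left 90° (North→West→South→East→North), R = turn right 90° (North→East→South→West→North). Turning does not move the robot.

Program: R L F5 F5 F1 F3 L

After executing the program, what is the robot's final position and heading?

Start: (x=7, y=3), facing East
  R: turn right, now facing South
  L: turn left, now facing East
  F5: move forward 2/5 (blocked), now at (x=9, y=3)
  F5: move forward 0/5 (blocked), now at (x=9, y=3)
  F1: move forward 0/1 (blocked), now at (x=9, y=3)
  F3: move forward 0/3 (blocked), now at (x=9, y=3)
  L: turn left, now facing North
Final: (x=9, y=3), facing North

Answer: Final position: (x=9, y=3), facing North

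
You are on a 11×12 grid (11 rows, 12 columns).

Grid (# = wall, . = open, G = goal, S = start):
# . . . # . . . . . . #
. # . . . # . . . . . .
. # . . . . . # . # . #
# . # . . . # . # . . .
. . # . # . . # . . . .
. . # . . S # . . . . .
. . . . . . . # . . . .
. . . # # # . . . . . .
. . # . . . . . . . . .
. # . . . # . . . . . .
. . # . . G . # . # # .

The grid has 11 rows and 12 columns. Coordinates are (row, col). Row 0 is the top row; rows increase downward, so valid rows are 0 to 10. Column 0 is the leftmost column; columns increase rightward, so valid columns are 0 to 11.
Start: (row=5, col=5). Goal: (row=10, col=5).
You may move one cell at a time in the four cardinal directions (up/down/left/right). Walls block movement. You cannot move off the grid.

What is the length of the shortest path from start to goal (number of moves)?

BFS from (row=5, col=5) until reaching (row=10, col=5):
  Distance 0: (row=5, col=5)
  Distance 1: (row=4, col=5), (row=5, col=4), (row=6, col=5)
  Distance 2: (row=3, col=5), (row=4, col=6), (row=5, col=3), (row=6, col=4), (row=6, col=6)
  Distance 3: (row=2, col=5), (row=3, col=4), (row=4, col=3), (row=6, col=3), (row=7, col=6)
  Distance 4: (row=2, col=4), (row=2, col=6), (row=3, col=3), (row=6, col=2), (row=7, col=7), (row=8, col=6)
  Distance 5: (row=1, col=4), (row=1, col=6), (row=2, col=3), (row=6, col=1), (row=7, col=2), (row=7, col=8), (row=8, col=5), (row=8, col=7), (row=9, col=6)
  Distance 6: (row=0, col=6), (row=1, col=3), (row=1, col=7), (row=2, col=2), (row=5, col=1), (row=6, col=0), (row=6, col=8), (row=7, col=1), (row=7, col=9), (row=8, col=4), (row=8, col=8), (row=9, col=7), (row=10, col=6)
  Distance 7: (row=0, col=3), (row=0, col=5), (row=0, col=7), (row=1, col=2), (row=1, col=8), (row=4, col=1), (row=5, col=0), (row=5, col=8), (row=6, col=9), (row=7, col=0), (row=7, col=10), (row=8, col=1), (row=8, col=3), (row=8, col=9), (row=9, col=4), (row=9, col=8), (row=10, col=5)  <- goal reached here
One shortest path (7 moves): (row=5, col=5) -> (row=6, col=5) -> (row=6, col=6) -> (row=7, col=6) -> (row=8, col=6) -> (row=9, col=6) -> (row=10, col=6) -> (row=10, col=5)

Answer: Shortest path length: 7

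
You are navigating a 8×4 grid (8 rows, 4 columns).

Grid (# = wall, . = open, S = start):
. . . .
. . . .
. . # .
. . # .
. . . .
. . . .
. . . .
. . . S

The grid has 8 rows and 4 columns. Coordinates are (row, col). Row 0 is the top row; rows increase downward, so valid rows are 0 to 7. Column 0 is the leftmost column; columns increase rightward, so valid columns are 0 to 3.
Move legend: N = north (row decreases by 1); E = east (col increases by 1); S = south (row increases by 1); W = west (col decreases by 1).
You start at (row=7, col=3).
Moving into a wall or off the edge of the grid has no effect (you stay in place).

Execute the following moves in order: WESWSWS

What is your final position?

Start: (row=7, col=3)
  W (west): (row=7, col=3) -> (row=7, col=2)
  E (east): (row=7, col=2) -> (row=7, col=3)
  S (south): blocked, stay at (row=7, col=3)
  W (west): (row=7, col=3) -> (row=7, col=2)
  S (south): blocked, stay at (row=7, col=2)
  W (west): (row=7, col=2) -> (row=7, col=1)
  S (south): blocked, stay at (row=7, col=1)
Final: (row=7, col=1)

Answer: Final position: (row=7, col=1)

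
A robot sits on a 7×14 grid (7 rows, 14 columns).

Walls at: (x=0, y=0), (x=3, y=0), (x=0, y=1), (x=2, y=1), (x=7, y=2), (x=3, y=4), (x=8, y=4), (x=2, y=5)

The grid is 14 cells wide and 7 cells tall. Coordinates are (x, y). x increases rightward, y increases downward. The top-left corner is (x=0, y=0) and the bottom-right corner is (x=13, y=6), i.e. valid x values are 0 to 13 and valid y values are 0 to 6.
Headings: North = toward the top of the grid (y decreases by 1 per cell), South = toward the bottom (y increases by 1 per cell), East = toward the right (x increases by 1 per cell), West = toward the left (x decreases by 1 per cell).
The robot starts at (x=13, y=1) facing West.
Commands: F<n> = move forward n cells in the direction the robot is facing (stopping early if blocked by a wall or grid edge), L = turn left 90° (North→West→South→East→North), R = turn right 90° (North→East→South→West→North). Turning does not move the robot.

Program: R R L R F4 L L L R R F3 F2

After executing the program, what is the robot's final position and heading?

Start: (x=13, y=1), facing West
  R: turn right, now facing North
  R: turn right, now facing East
  L: turn left, now facing North
  R: turn right, now facing East
  F4: move forward 0/4 (blocked), now at (x=13, y=1)
  L: turn left, now facing North
  L: turn left, now facing West
  L: turn left, now facing South
  R: turn right, now facing West
  R: turn right, now facing North
  F3: move forward 1/3 (blocked), now at (x=13, y=0)
  F2: move forward 0/2 (blocked), now at (x=13, y=0)
Final: (x=13, y=0), facing North

Answer: Final position: (x=13, y=0), facing North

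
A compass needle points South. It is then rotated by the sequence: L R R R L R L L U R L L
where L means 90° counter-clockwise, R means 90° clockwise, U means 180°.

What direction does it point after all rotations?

Answer: Final heading: West

Derivation:
Start: South
  L (left (90° counter-clockwise)) -> East
  R (right (90° clockwise)) -> South
  R (right (90° clockwise)) -> West
  R (right (90° clockwise)) -> North
  L (left (90° counter-clockwise)) -> West
  R (right (90° clockwise)) -> North
  L (left (90° counter-clockwise)) -> West
  L (left (90° counter-clockwise)) -> South
  U (U-turn (180°)) -> North
  R (right (90° clockwise)) -> East
  L (left (90° counter-clockwise)) -> North
  L (left (90° counter-clockwise)) -> West
Final: West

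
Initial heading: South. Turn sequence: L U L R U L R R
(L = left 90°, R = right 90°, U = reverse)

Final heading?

Start: South
  L (left (90° counter-clockwise)) -> East
  U (U-turn (180°)) -> West
  L (left (90° counter-clockwise)) -> South
  R (right (90° clockwise)) -> West
  U (U-turn (180°)) -> East
  L (left (90° counter-clockwise)) -> North
  R (right (90° clockwise)) -> East
  R (right (90° clockwise)) -> South
Final: South

Answer: Final heading: South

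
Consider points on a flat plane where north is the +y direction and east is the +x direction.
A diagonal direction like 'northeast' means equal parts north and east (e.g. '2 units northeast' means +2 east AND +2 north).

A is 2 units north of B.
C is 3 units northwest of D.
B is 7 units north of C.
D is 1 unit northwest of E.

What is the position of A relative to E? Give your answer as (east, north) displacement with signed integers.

Answer: A is at (east=-4, north=13) relative to E.

Derivation:
Place E at the origin (east=0, north=0).
  D is 1 unit northwest of E: delta (east=-1, north=+1); D at (east=-1, north=1).
  C is 3 units northwest of D: delta (east=-3, north=+3); C at (east=-4, north=4).
  B is 7 units north of C: delta (east=+0, north=+7); B at (east=-4, north=11).
  A is 2 units north of B: delta (east=+0, north=+2); A at (east=-4, north=13).
Therefore A relative to E: (east=-4, north=13).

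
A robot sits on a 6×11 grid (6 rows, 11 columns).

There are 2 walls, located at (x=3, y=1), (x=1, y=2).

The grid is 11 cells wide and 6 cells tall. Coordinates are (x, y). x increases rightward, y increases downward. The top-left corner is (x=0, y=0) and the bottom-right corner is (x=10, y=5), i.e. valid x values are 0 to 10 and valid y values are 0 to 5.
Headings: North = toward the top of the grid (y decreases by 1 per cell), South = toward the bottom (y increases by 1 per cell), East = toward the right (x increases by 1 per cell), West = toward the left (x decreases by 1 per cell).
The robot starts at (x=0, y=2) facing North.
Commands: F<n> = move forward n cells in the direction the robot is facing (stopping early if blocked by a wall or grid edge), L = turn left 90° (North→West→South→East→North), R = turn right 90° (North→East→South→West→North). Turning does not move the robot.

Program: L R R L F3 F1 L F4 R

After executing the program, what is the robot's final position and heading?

Answer: Final position: (x=0, y=0), facing North

Derivation:
Start: (x=0, y=2), facing North
  L: turn left, now facing West
  R: turn right, now facing North
  R: turn right, now facing East
  L: turn left, now facing North
  F3: move forward 2/3 (blocked), now at (x=0, y=0)
  F1: move forward 0/1 (blocked), now at (x=0, y=0)
  L: turn left, now facing West
  F4: move forward 0/4 (blocked), now at (x=0, y=0)
  R: turn right, now facing North
Final: (x=0, y=0), facing North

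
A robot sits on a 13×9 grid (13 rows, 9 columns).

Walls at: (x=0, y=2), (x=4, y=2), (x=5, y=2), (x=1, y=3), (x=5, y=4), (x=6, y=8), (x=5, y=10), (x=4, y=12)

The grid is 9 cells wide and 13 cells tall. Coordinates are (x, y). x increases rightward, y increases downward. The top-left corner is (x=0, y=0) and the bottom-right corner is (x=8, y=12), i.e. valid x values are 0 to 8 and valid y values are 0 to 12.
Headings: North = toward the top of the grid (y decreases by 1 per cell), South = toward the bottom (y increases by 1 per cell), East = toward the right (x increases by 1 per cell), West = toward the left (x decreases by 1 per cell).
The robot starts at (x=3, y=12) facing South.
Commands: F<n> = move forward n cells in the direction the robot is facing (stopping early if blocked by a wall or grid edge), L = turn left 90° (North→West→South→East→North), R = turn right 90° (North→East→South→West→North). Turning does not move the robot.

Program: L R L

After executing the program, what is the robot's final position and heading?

Answer: Final position: (x=3, y=12), facing East

Derivation:
Start: (x=3, y=12), facing South
  L: turn left, now facing East
  R: turn right, now facing South
  L: turn left, now facing East
Final: (x=3, y=12), facing East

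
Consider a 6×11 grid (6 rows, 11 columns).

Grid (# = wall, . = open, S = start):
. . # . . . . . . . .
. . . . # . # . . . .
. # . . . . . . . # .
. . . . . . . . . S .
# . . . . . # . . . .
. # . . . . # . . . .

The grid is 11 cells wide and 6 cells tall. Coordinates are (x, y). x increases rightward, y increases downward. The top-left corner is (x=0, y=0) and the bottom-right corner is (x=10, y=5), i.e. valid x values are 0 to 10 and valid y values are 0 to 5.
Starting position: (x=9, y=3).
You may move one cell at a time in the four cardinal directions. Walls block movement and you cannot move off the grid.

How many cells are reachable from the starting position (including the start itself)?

BFS flood-fill from (x=9, y=3):
  Distance 0: (x=9, y=3)
  Distance 1: (x=8, y=3), (x=10, y=3), (x=9, y=4)
  Distance 2: (x=8, y=2), (x=10, y=2), (x=7, y=3), (x=8, y=4), (x=10, y=4), (x=9, y=5)
  Distance 3: (x=8, y=1), (x=10, y=1), (x=7, y=2), (x=6, y=3), (x=7, y=4), (x=8, y=5), (x=10, y=5)
  Distance 4: (x=8, y=0), (x=10, y=0), (x=7, y=1), (x=9, y=1), (x=6, y=2), (x=5, y=3), (x=7, y=5)
  Distance 5: (x=7, y=0), (x=9, y=0), (x=5, y=2), (x=4, y=3), (x=5, y=4)
  Distance 6: (x=6, y=0), (x=5, y=1), (x=4, y=2), (x=3, y=3), (x=4, y=4), (x=5, y=5)
  Distance 7: (x=5, y=0), (x=3, y=2), (x=2, y=3), (x=3, y=4), (x=4, y=5)
  Distance 8: (x=4, y=0), (x=3, y=1), (x=2, y=2), (x=1, y=3), (x=2, y=4), (x=3, y=5)
  Distance 9: (x=3, y=0), (x=2, y=1), (x=0, y=3), (x=1, y=4), (x=2, y=5)
  Distance 10: (x=1, y=1), (x=0, y=2)
  Distance 11: (x=1, y=0), (x=0, y=1)
  Distance 12: (x=0, y=0)
Total reachable: 56 (grid has 57 open cells total)

Answer: Reachable cells: 56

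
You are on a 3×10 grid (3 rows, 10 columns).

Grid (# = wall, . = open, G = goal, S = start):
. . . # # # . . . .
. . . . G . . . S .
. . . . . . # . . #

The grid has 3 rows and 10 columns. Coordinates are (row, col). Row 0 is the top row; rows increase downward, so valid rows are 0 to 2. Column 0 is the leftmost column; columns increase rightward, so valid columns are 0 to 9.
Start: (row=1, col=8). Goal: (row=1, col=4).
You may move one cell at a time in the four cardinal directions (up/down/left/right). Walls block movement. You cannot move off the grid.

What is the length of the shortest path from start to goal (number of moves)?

Answer: Shortest path length: 4

Derivation:
BFS from (row=1, col=8) until reaching (row=1, col=4):
  Distance 0: (row=1, col=8)
  Distance 1: (row=0, col=8), (row=1, col=7), (row=1, col=9), (row=2, col=8)
  Distance 2: (row=0, col=7), (row=0, col=9), (row=1, col=6), (row=2, col=7)
  Distance 3: (row=0, col=6), (row=1, col=5)
  Distance 4: (row=1, col=4), (row=2, col=5)  <- goal reached here
One shortest path (4 moves): (row=1, col=8) -> (row=1, col=7) -> (row=1, col=6) -> (row=1, col=5) -> (row=1, col=4)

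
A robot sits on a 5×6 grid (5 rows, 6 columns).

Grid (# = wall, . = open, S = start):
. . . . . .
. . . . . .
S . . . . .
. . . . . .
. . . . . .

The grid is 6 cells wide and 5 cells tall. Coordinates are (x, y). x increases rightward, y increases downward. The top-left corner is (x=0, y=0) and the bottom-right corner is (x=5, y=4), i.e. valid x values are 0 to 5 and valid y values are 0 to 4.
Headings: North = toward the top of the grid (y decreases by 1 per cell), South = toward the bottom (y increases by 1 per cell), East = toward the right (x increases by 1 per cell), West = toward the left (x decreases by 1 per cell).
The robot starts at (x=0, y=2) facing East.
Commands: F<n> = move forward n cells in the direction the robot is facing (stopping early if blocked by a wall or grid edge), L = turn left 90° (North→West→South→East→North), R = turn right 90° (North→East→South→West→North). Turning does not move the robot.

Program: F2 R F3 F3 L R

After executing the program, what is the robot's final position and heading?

Start: (x=0, y=2), facing East
  F2: move forward 2, now at (x=2, y=2)
  R: turn right, now facing South
  F3: move forward 2/3 (blocked), now at (x=2, y=4)
  F3: move forward 0/3 (blocked), now at (x=2, y=4)
  L: turn left, now facing East
  R: turn right, now facing South
Final: (x=2, y=4), facing South

Answer: Final position: (x=2, y=4), facing South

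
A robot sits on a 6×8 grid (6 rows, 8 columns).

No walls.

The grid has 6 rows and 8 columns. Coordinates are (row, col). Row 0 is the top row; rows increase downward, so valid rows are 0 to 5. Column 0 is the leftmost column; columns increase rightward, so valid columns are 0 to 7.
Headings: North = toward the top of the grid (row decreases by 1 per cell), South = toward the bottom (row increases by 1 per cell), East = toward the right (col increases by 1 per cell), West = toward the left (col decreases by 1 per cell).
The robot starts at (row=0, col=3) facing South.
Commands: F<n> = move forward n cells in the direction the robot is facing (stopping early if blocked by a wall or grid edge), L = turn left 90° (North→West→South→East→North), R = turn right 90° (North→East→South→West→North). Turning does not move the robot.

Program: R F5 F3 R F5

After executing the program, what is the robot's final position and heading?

Start: (row=0, col=3), facing South
  R: turn right, now facing West
  F5: move forward 3/5 (blocked), now at (row=0, col=0)
  F3: move forward 0/3 (blocked), now at (row=0, col=0)
  R: turn right, now facing North
  F5: move forward 0/5 (blocked), now at (row=0, col=0)
Final: (row=0, col=0), facing North

Answer: Final position: (row=0, col=0), facing North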